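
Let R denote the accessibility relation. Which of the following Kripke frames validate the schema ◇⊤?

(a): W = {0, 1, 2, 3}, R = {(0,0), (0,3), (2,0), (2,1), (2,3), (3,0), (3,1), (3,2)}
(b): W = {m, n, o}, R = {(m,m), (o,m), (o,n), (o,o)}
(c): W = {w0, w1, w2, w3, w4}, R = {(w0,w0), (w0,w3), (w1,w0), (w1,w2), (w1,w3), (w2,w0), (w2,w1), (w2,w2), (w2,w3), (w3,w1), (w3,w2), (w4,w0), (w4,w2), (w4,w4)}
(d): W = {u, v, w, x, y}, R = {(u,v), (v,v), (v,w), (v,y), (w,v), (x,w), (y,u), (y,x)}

Frame correspondent (Sahlqvist): ∀x ∃y Rxy — i.e. seriality.
(a): fails — world 1 has no successor.
(b): fails — world n has no successor.
(c): condition met.
(d): condition met.
Valid on: (c), (d).

(c), (d)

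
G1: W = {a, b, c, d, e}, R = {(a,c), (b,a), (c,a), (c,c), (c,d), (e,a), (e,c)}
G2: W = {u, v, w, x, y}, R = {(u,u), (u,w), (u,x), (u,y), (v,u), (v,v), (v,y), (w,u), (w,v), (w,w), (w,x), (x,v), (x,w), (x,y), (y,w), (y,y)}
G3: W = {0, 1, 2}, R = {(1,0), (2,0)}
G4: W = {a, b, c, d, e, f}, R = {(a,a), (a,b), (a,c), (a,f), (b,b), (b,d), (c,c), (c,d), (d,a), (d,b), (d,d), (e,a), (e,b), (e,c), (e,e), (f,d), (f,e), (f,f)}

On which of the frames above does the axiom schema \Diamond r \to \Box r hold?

G3

The schema corresponds to partial functionality: \forall x \forall y \forall z (Rxy \wedge Rxz \to y = z).
G1: fails — c sees both a and c.
G2: fails — u sees both u and w.
G3: condition met.
G4: fails — a sees both a and b.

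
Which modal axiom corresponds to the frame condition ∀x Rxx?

A defining formula is □p → p (the T axiom).
Suppose □p→p is valid. At any x set V(p)={w : Rxw}. Then □p holds at x, so p holds at x, i.e. Rxx.

□p → p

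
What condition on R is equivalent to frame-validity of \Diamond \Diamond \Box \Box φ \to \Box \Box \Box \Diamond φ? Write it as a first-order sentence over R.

This is a Sahlqvist (Geach-type) schema ◇^2□^2φ → □^3◇^1φ.
Minimal-valuation argument: fix x; take any y with xR^2y and any z with xR^3z. Set V(φ) to the set of worlds R-reachable from y in exactly 2 steps. Then □^2φ holds at y, so the antecedent holds at x; validity forces ◇^1φ at z, giving a w with zR^1w and yR^2w.
First-order correspondent: \forall x \forall y \forall z ((x R^2 y \wedge x R^3 z) \to \exists w (y R^2 w \wedge zRw)).

\forall x \forall y \forall z ((x R^2 y \wedge x R^3 z) \to \exists w (y R^2 w \wedge zRw))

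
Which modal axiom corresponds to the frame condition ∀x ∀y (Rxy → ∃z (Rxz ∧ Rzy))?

□□r → □r

The condition is density. The C4 schema □□r → □r defines it.
Suppose □□r→□r is valid. Take Rxy and set V(r)={w : xR²w}. Then □□r at x, so □r at x, so r at y, i.e. ∃z(Rxz∧Rzy).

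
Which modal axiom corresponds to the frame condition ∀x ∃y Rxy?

□q → ◇q

A defining formula is □q → ◇q (the D axiom).
Suppose □q→◇q is valid. At any x set V(q)=W. Then □q at x, so ◇q at x, so x has a successor.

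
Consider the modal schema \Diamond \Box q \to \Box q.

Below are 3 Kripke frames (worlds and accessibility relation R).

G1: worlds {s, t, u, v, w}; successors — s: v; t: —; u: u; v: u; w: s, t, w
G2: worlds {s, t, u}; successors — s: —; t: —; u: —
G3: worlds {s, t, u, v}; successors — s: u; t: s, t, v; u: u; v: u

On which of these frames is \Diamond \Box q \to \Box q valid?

G2

This is the axiom for the Euclidean property; its first-order frame correspondent is \forall x \forall y \forall z (Rxy \wedge Rxz \to Ryz).
G1: fails — Rsv and Rsv but not Rvv.
G2: holds.
G3: fails — Rtv and Rtv but not Rvv.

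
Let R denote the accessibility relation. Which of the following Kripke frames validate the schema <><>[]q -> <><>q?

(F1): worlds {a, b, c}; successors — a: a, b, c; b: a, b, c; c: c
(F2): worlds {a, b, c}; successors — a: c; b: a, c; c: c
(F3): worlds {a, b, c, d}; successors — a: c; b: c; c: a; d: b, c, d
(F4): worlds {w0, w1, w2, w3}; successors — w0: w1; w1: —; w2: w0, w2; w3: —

This is the axiom for a generalized confluence (Geach) condition; its first-order frame correspondent is forall x forall y (x R^2 y -> exists w (yRw & x R^2 w)).
(F1): condition met.
(F2): condition met.
(F3): fails — aR²a but no w with aRw and aR²w.
(F4): fails — w2R²w1 but no w with w1Rw and w2R²w.
Valid on: (F1), (F2).

(F1), (F2)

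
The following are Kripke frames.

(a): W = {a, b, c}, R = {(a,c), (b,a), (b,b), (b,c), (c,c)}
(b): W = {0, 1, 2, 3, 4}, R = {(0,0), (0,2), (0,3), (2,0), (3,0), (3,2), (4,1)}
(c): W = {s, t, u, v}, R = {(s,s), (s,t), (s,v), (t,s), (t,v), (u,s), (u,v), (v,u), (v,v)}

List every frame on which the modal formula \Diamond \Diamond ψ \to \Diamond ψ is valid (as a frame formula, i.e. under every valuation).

This is the axiom for transitivity; its first-order frame correspondent is \forall x \forall y \forall z (Rxy \wedge Ryz \to Rxz).
(a): ✓.
(b): fails — R20 and R02 but not R22.
(c): fails — Ruv and Rvu but not Ruu.

(a)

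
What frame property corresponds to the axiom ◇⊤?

This is a form of the D axiom.
Its frame correspondent is seriality — ∀x ∃y Rxy.

seriality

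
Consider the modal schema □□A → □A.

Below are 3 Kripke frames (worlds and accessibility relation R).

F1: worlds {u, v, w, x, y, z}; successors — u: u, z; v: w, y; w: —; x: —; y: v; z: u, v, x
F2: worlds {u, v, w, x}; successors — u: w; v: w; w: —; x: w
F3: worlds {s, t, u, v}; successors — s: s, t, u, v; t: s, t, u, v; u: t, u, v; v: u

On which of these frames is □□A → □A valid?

F3

This is the axiom for density; its first-order frame correspondent is ∀x ∀y (Rxy → ∃z (Rxz ∧ Rzy)).
F1: fails — Rzx but no t with Rzt and Rtx.
F2: fails — Rxw but no z with Rxz and Rzw.
F3: satisfies the condition.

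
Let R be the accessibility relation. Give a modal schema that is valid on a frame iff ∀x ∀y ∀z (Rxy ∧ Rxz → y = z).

This is partial functionality; the standard corresponding axiom is CD: ◇s → □s.

◇s → □s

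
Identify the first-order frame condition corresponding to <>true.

◇⊤ holds at w iff w has a successor, so frame-validity of ◇⊤ is exactly seriality. Equivalently via □p → ◇p:
Suppose □p→◇p is valid. At any x set V(p)=W. Then □p at x, so ◇p at x, so x has a successor.
Conversely, any frame satisfying forall x exists y Rxy validates the schema.
So the correspondent is seriality.

Seriality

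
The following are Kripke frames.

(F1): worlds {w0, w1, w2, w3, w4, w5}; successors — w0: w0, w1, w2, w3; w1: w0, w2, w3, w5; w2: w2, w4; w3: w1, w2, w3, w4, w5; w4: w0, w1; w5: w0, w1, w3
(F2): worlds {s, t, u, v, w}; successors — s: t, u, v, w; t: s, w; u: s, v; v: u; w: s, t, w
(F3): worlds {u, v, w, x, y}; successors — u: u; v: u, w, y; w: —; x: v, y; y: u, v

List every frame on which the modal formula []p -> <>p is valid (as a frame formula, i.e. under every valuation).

(F1), (F2)

This is the axiom for seriality; its first-order frame correspondent is forall x exists y Rxy.
(F1): satisfies the condition.
(F2): satisfies the condition.
(F3): fails — world w has no successor.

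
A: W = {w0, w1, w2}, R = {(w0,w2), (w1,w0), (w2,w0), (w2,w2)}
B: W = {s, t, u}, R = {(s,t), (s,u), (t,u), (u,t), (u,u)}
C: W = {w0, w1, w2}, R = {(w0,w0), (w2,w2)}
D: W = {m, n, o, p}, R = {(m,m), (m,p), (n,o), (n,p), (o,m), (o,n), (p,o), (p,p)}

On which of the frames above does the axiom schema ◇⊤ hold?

A, B, D

The schema corresponds to seriality: ∀x ∃y Rxy.
A: condition met.
B: condition met.
C: fails — world w1 has no successor.
D: condition met.
Valid on: A, B, D.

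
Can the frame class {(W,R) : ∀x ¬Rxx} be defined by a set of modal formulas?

No — not modally definable

If a class were modally definable it would be closed under surjective bounded morphisms (Goldblatt–Thomason).
The 3-cycle (worlds a,b,c with a→b→c→a) is irreflexive, and the map sending every world to a single reflexive point • is a surjective bounded morphism (forth: every edge maps to (•,•); back: every world has a successor). So any modal formula valid on the 3-cycle is also valid on the reflexive point, which is not irreflexive.
So the class is not modally definable.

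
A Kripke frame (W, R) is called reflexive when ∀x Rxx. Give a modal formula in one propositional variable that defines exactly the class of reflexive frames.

This is reflexivity; the standard corresponding axiom is T: □s → s.
Suppose □s→s is valid. At any x set V(s)={w : Rxw}. Then □s holds at x, so s holds at x, i.e. Rxx.

□s → s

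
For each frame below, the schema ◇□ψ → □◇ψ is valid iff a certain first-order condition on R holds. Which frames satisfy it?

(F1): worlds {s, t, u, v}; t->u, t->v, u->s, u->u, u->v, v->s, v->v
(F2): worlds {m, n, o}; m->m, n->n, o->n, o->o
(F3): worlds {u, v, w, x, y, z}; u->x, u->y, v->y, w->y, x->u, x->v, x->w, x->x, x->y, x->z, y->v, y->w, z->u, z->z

(F2)

The schema corresponds to convergence: ∀x ∀y ∀z (Rxy ∧ Rxz → ∃w (Ryw ∧ Rzw)).
(F1): fails — Ruv and Rus but v and s have no common successor.
(F2): satisfies the condition.
(F3): fails — Rxw and Rxy but w and y have no common successor.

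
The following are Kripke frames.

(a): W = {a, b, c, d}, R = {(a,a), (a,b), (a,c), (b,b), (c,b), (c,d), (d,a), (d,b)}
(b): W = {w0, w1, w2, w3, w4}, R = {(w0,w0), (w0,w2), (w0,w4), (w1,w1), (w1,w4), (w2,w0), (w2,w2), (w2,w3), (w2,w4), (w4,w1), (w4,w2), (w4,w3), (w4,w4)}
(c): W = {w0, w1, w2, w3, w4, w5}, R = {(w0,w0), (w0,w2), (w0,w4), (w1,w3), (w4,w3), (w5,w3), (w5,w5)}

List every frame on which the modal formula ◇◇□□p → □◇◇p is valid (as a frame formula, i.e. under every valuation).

(a)

Frame correspondent (Sahlqvist): ∀x ∀y ∀z ((xR²y ∧ xRz) → ∃w (yR²w ∧ zR²w)) — i.e. a generalized confluence (Geach) condition.
(a): satisfies the condition.
(b): fails — w0R²w3, w0Rw0 but no w with w3R²w and w0R²w.
(c): fails — w0R²w0, w0Rw2 but no w with w0R²w and w2R²w.
Valid on: (a).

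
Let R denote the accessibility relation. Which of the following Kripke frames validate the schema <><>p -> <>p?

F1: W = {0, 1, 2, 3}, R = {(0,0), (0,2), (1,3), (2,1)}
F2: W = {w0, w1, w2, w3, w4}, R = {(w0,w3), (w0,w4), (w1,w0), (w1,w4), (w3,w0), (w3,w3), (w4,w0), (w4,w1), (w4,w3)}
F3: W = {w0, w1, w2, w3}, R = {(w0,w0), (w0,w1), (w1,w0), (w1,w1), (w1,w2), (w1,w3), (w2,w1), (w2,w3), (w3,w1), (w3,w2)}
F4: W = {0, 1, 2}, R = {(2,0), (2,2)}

This is the axiom for transitivity; its first-order frame correspondent is forall x forall y forall z (Rxy & Ryz -> Rxz).
F1: fails — R21 and R13 but not R23.
F2: fails — Rw1w0 and Rw0w3 but not Rw1w3.
F3: fails — Rw3w1 and Rw1w0 but not Rw3w0.
F4: holds.

F4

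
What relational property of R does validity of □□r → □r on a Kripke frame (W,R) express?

density

Suppose □□r→□r is valid. Take Rxy and set V(r)={w : xR²w}. Then □□r at x, so □r at x, so r at y, i.e. ∃z(Rxz∧Rzy).
Conversely, on a frame with density the schema holds at every world under every valuation.
So the correspondent is density.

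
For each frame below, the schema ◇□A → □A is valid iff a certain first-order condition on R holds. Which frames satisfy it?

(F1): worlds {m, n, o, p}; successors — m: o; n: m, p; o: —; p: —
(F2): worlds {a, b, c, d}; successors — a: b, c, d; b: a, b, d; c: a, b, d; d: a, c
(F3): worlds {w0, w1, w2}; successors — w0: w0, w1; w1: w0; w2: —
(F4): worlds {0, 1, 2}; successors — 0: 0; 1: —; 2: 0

Frame correspondent (Sahlqvist): ∀x ∀y ∀z (Rxy ∧ Rxz → Ryz) — i.e. the Euclidean property.
(F1): fails — Rmo and Rmo but not Roo.
(F2): fails — Rab and Rac but not Rbc.
(F3): fails — Rw0w1 and Rw0w1 but not Rw1w1.
(F4): ✓.
Valid on: (F4).

(F4)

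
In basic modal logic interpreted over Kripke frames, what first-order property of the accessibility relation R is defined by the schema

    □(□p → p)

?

shift-reflexivity

Suppose □(□p→p) is valid. Take Rxy and set V(p)={w : Ryw}. Then at y, □p holds; since □(□p→p) at x, □p→p at y, so p at y, i.e. Ryy.
The converse is a direct semantic check.
Frame condition: ∀x ∀y (Rxy → Ryy).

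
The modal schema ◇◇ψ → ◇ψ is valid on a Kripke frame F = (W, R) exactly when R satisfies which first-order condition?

transitivity

Equivalently (dual form): □ψ → □□ψ.
Suppose □ψ→□□ψ is valid. Take Rxy, Ryz and set V(ψ)={w : Rxw}. Then □ψ at x, so □□ψ at x, so □ψ at y, so ψ at z, i.e. Rxz.
The converse is a direct semantic check.
Frame condition: ∀x ∀y ∀z (Rxy ∧ Ryz → Rxz).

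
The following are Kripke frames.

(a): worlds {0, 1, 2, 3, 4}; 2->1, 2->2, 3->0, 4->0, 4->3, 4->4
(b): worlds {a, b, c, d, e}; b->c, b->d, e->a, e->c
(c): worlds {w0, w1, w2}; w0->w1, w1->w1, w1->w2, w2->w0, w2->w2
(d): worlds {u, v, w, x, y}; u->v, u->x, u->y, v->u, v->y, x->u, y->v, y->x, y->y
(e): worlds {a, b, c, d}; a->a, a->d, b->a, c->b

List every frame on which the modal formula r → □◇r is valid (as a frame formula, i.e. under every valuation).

The schema corresponds to symmetry: ∀x ∀y (Rxy → Ryx).
(a): fails — R43 but not R34.
(b): fails — Rea but not Rae.
(c): fails — Rw1w2 but not Rw2w1.
(d): fails — Ryx but not Rxy.
(e): fails — Rad but not Rda.

none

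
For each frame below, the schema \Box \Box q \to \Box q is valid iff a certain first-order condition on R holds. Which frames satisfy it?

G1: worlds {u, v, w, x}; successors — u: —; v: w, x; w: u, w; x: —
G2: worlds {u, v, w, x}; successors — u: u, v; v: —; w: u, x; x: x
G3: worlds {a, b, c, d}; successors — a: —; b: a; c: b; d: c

Frame correspondent (Sahlqvist): \forall x \forall y (Rxy \to \exists z (Rxz \wedge Rzy)) — i.e. density.
G1: fails — Rvx but no z with Rvz and Rzx.
G2: ✓.
G3: fails — Rba but no z with Rbz and Rza.

G2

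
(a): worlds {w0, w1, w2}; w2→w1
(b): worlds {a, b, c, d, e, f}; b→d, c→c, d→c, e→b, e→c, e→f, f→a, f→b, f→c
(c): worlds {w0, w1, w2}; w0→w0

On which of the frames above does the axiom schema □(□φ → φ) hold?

(c)

Frame correspondent (Sahlqvist): ∀x ∀y (Rxy → Ryy) — i.e. shift-reflexivity.
(a): fails — Rw2w1 but not Rw1w1.
(b): fails — Reb but not Rbb.
(c): holds.
Valid on: (c).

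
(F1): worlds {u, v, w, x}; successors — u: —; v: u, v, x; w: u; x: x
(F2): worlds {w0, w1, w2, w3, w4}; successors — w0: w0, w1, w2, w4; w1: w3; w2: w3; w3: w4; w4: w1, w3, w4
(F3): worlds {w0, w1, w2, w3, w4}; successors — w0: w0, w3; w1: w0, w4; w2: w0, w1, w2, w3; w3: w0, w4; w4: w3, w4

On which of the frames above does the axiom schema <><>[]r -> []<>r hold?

This is the axiom for a generalized confluence (Geach) condition; its first-order frame correspondent is forall x forall y forall z ((x R^2 y & xRz) -> exists w (yRw & zRw)).
(F1): fails — vR²u, vRu but no t with uRt and uRt.
(F2): fails — w0R²w0, w0Rw1 but no w with w0Rw and w1Rw.
(F3): satisfies the condition.
Valid on: (F3).

(F3)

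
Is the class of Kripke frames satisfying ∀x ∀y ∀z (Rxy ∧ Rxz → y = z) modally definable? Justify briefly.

The condition is partial functionality. A defining modal formula is ◇p → □p.

Definable; ◇p → □p defines it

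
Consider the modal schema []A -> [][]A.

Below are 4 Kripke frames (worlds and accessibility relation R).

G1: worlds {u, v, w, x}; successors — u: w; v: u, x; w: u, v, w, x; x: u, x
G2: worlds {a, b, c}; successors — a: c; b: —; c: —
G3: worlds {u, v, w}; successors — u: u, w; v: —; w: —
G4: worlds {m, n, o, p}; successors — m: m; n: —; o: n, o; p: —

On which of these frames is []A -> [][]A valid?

This is the axiom for transitivity; its first-order frame correspondent is forall x forall y forall z (Rxy & Ryz -> Rxz).
G1: fails — Ruw and Rwu but not Ruu.
G2: satisfies the condition.
G3: satisfies the condition.
G4: satisfies the condition.
Valid on: G2, G3, G4.

G2, G3, G4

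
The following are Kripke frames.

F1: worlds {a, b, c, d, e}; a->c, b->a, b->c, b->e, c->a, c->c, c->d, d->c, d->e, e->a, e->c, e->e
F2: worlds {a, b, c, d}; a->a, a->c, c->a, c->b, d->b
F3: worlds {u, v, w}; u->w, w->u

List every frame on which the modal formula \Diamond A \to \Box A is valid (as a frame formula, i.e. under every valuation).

F3

The schema corresponds to partial functionality: \forall x \forall y \forall z (Rxy \wedge Rxz \to y = z).
F1: fails — b sees both a and c.
F2: fails — a sees both a and c.
F3: ✓.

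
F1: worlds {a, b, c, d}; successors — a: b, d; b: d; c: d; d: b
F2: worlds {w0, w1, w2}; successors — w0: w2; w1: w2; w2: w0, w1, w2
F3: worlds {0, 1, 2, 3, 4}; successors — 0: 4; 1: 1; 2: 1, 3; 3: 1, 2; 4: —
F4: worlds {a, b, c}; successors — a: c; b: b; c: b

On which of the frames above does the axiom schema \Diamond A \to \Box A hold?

F4

The schema corresponds to partial functionality: \forall x \forall y \forall z (Rxy \wedge Rxz \to y = z).
F1: fails — a sees both b and d.
F2: fails — w2 sees both w0 and w1.
F3: fails — 2 sees both 1 and 3.
F4: ✓.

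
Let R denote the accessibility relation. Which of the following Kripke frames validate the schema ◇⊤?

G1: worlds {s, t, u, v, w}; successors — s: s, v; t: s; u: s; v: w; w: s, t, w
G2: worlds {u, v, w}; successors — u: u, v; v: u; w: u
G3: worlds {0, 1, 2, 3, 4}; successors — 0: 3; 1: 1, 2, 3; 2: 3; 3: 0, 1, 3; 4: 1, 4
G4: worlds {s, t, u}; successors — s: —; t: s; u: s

This is the axiom for seriality; its first-order frame correspondent is ∀x ∃y Rxy.
G1: ✓.
G2: ✓.
G3: ✓.
G4: fails — world s has no successor.
Valid on: G1, G2, G3.

G1, G2, G3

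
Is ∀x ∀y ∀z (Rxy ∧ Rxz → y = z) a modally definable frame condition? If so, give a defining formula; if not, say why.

Yes — defined by ◇p → □p

Yes: it is partial functionality, defined by the CD schema ◇p → □p.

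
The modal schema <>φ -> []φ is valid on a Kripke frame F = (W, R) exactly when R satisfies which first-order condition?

partial functionality

Suppose ◇φ→□φ is valid. Take Rxy, Rxz and set V(φ)={y}. Then ◇φ at x, so □φ at x, so φ at z, i.e. z=y.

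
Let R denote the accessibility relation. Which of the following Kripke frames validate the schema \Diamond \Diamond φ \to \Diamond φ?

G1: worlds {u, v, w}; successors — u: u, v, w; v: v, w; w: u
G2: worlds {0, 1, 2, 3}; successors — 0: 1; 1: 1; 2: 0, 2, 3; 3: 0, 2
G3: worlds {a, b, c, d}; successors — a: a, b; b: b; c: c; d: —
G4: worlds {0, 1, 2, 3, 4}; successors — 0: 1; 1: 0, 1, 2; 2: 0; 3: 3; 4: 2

G3

The schema corresponds to a generalized confluence (Geach) condition: \forall x \forall y (x R^2 y \to \exists w (y = w \wedge xRw)).
G1: fails — vR²u but no t with u=t and vRt.
G2: fails — 2R²1 but no w with 1=w and 2Rw.
G3: satisfies the condition.
G4: fails — 0R²0 but no w with 0=w and 0Rw.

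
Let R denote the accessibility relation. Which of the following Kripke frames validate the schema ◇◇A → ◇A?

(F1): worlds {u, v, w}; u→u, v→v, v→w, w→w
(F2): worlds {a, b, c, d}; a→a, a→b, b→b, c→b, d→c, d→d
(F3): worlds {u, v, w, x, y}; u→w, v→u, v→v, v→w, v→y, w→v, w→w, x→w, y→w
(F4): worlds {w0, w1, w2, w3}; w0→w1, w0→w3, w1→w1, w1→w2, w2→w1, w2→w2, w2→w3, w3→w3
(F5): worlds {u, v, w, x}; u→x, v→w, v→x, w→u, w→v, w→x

The schema corresponds to a generalized confluence (Geach) condition: ∀x ∀y (xR²y → ∃w (y = w ∧ xRw)).
(F1): ✓.
(F2): fails — dR²b but no w with b=w and dRw.
(F3): fails — uR²v but no t with v=t and uRt.
(F4): fails — w0R²w2 but no w with w2=w and w0Rw.
(F5): fails — vR²u but no t with u=t and vRt.
Valid on: (F1).

(F1)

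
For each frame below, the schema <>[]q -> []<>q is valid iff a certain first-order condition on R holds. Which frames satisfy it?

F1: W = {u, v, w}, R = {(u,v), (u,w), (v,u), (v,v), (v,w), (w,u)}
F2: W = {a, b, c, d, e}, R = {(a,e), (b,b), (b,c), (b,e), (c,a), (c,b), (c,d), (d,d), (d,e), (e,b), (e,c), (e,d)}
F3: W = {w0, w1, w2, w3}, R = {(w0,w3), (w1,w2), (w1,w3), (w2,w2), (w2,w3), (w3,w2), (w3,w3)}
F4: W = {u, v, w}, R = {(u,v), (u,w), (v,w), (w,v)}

Frame correspondent (Sahlqvist): forall x forall y forall z (Rxy & Rxz -> exists w (Ryw & Rzw)) — i.e. convergence.
F1: fails — Rvw and Rvu but w and u have no common successor.
F2: condition met.
F3: condition met.
F4: fails — Ruv and Ruw but v and w have no common successor.

F2, F3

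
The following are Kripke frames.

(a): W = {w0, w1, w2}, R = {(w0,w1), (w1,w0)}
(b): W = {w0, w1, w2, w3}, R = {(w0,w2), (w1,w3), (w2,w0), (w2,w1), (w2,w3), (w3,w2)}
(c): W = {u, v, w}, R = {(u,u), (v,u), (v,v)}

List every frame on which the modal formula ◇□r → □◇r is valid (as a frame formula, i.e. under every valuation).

This is the axiom for convergence; its first-order frame correspondent is ∀x ∀y ∀z (Rxy ∧ Rxz → ∃w (Ryw ∧ Rzw)).
(a): satisfies the condition.
(b): fails — Rw2w1 and Rw2w0 but w1 and w0 have no common successor.
(c): satisfies the condition.
Valid on: (a), (c).

(a), (c)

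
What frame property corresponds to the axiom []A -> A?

reflexivity: forall x Rxx

This schema is the T axiom.
It corresponds to reflexivity: forall x Rxx.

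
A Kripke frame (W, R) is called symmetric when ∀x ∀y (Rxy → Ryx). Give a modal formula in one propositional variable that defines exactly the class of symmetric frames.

r → □◇r

This is symmetry; the standard corresponding axiom is B: r → □◇r.
Suppose r→□◇r is valid. Take Rxy and set V(r)={x}. Then r at x, so □◇r at x, so ◇r at y, so some z with Ryz has r; z=x, i.e. Ryx.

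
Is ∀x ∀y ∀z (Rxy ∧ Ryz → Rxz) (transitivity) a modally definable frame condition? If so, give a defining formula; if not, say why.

Definable; □q → □□q defines it

The condition is transitivity. A defining modal formula is □q → □□q.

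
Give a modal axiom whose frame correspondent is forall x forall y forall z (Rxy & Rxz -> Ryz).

The condition is the Euclidean property. The 5 schema ◇r → □◇r defines it.
Suppose ◇r→□◇r is valid. Take Rxy, Rxz and set V(r)={y}. Then ◇r at x, so □◇r at x, so ◇r at z, so some w with Rzw has r; w=y, i.e. Rzy. By symmetry of the argument, Ryz.

◇r → □◇r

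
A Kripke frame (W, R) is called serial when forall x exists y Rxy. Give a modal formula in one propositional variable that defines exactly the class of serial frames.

□ψ → ◇ψ

The condition is seriality. The D schema □ψ → ◇ψ defines it.
Suppose □ψ→◇ψ is valid. At any x set V(ψ)=W. Then □ψ at x, so ◇ψ at x, so x has a successor.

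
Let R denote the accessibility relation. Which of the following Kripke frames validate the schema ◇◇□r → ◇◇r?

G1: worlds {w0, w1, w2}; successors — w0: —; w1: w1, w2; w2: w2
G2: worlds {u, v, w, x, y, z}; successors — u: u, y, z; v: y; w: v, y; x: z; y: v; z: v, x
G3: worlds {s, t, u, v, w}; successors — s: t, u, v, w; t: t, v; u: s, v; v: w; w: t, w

The schema corresponds to a generalized confluence (Geach) condition: ∀x ∀y (xR²y → ∃w (yRw ∧ xR²w)).
G1: satisfies the condition.
G2: fails — vR²v but no t with vRt and vR²t.
G3: satisfies the condition.

G1, G3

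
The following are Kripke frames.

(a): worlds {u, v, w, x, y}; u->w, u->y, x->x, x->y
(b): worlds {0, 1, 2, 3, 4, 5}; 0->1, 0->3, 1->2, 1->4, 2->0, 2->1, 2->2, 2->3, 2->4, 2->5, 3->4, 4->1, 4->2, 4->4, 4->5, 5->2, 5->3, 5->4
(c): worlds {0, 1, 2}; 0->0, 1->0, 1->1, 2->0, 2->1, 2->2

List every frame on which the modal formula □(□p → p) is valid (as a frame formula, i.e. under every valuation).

Frame correspondent (Sahlqvist): ∀x ∀y (Rxy → Ryy) — i.e. shift-reflexivity.
(a): fails — Rxy but not Ryy.
(b): fails — R45 but not R55.
(c): ✓.
Valid on: (c).

(c)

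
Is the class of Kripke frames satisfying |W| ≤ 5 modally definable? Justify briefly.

Any modally definable frame class is closed under disjoint unions.
Any modal formula valid on each of 6 disjoint one-world frames is valid on their disjoint union (validity is preserved under disjoint unions). Each one-world frame has |W|=1≤5, but the union has |W|=6.
So the class is not modally definable.

Not modally definable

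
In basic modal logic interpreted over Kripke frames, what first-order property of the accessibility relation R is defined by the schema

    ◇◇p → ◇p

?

transitivity: ∀x ∀y ∀z (Rxy ∧ Ryz → Rxz)

Replacing p by ¬p and contraposing gives the equivalent schema □p → □□p.
Suppose □p→□□p is valid. Take Rxy, Ryz and set V(p)={w : Rxw}. Then □p at x, so □□p at x, so □p at y, so p at z, i.e. Rxz.
Conversely, on a frame with transitivity the schema holds at every world under every valuation.
So the correspondent is transitivity.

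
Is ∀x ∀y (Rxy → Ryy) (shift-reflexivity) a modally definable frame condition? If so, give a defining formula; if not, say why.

This is a Sahlqvist condition; the T□ axiom □(□q → q) defines it.

Definable; □(□q → q) defines it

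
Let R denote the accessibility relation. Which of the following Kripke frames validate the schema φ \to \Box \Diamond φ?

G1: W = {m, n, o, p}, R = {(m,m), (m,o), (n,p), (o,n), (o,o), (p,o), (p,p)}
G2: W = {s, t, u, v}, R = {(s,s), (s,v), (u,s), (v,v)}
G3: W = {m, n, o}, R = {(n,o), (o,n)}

G3

Frame correspondent (Sahlqvist): \forall x \forall y (Rxy \to Ryx) — i.e. symmetry.
G1: fails — Ron but not Rno.
G2: fails — Rus but not Rsu.
G3: condition met.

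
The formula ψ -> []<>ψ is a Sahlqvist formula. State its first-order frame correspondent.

Suppose ψ→□◇ψ is valid. Take Rxy and set V(ψ)={x}. Then ψ at x, so □◇ψ at x, so ◇ψ at y, so some z with Ryz has ψ; z=x, i.e. Ryx.

symmetry: forall x forall y (Rxy -> Ryx)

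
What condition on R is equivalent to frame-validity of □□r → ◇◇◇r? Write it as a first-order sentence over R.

∀x ∃w (xR²w ∧ xR³w)

This is a Sahlqvist (Geach-type) schema ◇^0□^2r → □^0◇^3r.
Minimal-valuation argument: fix x; take any y with xR^0y and any z with xR^0z. Set V(r) to the set of worlds R-reachable from y in exactly 2 steps. Then □^2r holds at y, so the antecedent holds at x; validity forces ◇^3r at z, giving a w with zR^3w and yR^2w.
First-order correspondent: ∀x ∃w (xR²w ∧ xR³w).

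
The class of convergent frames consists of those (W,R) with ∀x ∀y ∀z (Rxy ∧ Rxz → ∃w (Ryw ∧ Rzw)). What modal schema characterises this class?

A defining formula is ◇□s → □◇s (the .2 axiom).
Suppose ◇□s→□◇s is valid. Take Rxy, Rxz and set V(s)={w : Ryw}. Then □s at y so ◇□s at x, so □◇s at x, so ◇s at z, giving w with Rzw and Ryw.

◇□s → □◇s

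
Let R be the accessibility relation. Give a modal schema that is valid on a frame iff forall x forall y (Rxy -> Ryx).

q → □◇q

The condition is symmetry. The B schema q → □◇q defines it.
Suppose q→□◇q is valid. Take Rxy and set V(q)={x}. Then q at x, so □◇q at x, so ◇q at y, so some z with Ryz has q; z=x, i.e. Ryx.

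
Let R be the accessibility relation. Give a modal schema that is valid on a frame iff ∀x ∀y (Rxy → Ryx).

s → □◇s

A defining formula is s → □◇s (the B axiom).
Suppose s→□◇s is valid. Take Rxy and set V(s)={x}. Then s at x, so □◇s at x, so ◇s at y, so some z with Ryz has s; z=x, i.e. Ryx.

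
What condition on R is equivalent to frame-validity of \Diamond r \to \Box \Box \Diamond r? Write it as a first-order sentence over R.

\forall x \forall y \forall z ((xRy \wedge x R^2 z) \to \exists w (y = w \wedge zRw))

This is a Sahlqvist (Geach-type) schema ◇^1□^0r → □^2◇^1r.
Minimal-valuation argument: fix x; take any y with xR^1y and any z with xR^2z. Set V(r) to the set of worlds R-reachable from y in exactly 0 steps. Then □^0r holds at y, so the antecedent holds at x; validity forces ◇^1r at z, giving a w with zR^1w and yR^0w.
First-order correspondent: \forall x \forall y \forall z ((xRy \wedge x R^2 z) \to \exists w (y = w \wedge zRw)).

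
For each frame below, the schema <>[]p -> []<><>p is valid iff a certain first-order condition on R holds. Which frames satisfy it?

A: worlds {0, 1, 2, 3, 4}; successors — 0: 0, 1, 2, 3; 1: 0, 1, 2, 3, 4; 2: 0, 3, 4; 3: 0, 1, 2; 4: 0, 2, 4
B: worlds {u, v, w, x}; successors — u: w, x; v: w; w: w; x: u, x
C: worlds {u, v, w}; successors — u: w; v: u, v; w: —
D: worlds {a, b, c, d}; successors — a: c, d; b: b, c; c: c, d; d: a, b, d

The schema corresponds to a generalized confluence (Geach) condition: forall x forall y forall z ((xRy & xRz) -> exists w (yRw & z R^2 w)).
A: condition met.
B: fails — uRx, uRw but no t with xRt and wR²t.
C: fails — uRw, uRw but no t with wRt and wR²t.
D: condition met.
Valid on: A, D.

A, D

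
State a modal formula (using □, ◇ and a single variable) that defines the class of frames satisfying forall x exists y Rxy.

□ψ → ◇ψ

This is seriality; the standard corresponding axiom is D: □ψ → ◇ψ.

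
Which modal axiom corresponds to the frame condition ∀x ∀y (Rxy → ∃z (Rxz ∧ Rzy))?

This is density; the standard corresponding axiom is C4: □□r → □r.

□□r → □r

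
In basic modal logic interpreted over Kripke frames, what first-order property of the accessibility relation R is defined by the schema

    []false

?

Emptiness of R

□⊥ is valid iff no world has any successor (otherwise □⊥ fails at any world with one).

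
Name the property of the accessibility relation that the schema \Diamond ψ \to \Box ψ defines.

partial functionality: \forall x \forall y \forall z (Rxy \wedge Rxz \to y = z)

This schema is the CD axiom.
It corresponds to partial functionality: \forall x \forall y \forall z (Rxy \wedge Rxz \to y = z).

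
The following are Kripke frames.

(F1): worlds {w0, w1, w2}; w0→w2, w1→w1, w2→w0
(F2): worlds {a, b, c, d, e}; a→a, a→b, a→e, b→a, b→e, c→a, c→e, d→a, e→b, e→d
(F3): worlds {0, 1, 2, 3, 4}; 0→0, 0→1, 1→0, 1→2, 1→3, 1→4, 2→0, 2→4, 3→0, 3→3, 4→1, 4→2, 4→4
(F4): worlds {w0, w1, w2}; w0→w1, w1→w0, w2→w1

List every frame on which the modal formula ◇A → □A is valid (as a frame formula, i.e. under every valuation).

(F1), (F4)

This is the axiom for partial functionality; its first-order frame correspondent is ∀x ∀y ∀z (Rxy ∧ Rxz → y = z).
(F1): holds.
(F2): fails — a sees both a and b.
(F3): fails — 0 sees both 0 and 1.
(F4): holds.
Valid on: (F1), (F4).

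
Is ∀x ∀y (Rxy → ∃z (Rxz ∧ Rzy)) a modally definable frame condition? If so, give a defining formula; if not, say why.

Yes — defined by □□q → □q

This is a Sahlqvist condition; the C4 axiom □□q → □q defines it.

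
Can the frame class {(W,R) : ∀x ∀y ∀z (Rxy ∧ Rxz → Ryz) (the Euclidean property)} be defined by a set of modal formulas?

Yes: it is the Euclidean property, defined by the 5 schema ◇r → □◇r.
Suppose ◇r→□◇r is valid. Take Rxy, Rxz and set V(r)={y}. Then ◇r at x, so □◇r at x, so ◇r at z, so some w with Rzw has r; w=y, i.e. Rzy. By symmetry of the argument, Ryz.

Definable; ◇r → □◇r defines it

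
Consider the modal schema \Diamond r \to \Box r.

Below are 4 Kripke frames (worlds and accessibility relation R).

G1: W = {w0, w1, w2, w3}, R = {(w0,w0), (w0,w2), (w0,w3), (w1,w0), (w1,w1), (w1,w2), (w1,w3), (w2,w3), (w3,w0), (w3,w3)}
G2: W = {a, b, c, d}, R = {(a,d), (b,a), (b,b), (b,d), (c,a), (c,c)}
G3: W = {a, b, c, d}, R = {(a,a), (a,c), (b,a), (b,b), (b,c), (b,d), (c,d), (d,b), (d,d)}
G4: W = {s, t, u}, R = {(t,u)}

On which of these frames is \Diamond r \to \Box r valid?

G4

The schema corresponds to partial functionality: \forall x \forall y \forall z (Rxy \wedge Rxz \to y = z).
G1: fails — w0 sees both w0 and w2.
G2: fails — b sees both a and b.
G3: fails — a sees both a and c.
G4: ✓.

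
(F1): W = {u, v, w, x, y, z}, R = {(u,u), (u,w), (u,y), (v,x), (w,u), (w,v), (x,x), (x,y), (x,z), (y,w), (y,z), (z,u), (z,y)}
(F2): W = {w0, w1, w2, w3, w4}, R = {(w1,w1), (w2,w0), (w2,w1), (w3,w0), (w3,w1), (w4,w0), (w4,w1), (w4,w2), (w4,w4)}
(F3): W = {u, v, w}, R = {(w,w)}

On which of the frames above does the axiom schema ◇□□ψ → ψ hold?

(F3)

This is the axiom for a generalized confluence (Geach) condition; its first-order frame correspondent is ∀x ∀y (xRy → ∃w (yR²w ∧ x = w)).
(F1): fails — vRx but no t with xR²t and v=t.
(F2): fails — w2Rw0 but no w with w0R²w and w2=w.
(F3): condition met.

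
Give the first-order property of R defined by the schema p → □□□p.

∀x ∀z (xR³z → ∃w (x = w ∧ z = w))

This is a Sahlqvist (Geach-type) schema ◇^0□^0p → □^3◇^0p.
Minimal-valuation argument: fix x; take any y with xR^0y and any z with xR^3z. Set V(p) to the set of worlds R-reachable from y in exactly 0 steps. Then □^0p holds at y, so the antecedent holds at x; validity forces ◇^0p at z, giving a w with zR^0w and yR^0w.
First-order correspondent: ∀x ∀z (xR³z → ∃w (x = w ∧ z = w)).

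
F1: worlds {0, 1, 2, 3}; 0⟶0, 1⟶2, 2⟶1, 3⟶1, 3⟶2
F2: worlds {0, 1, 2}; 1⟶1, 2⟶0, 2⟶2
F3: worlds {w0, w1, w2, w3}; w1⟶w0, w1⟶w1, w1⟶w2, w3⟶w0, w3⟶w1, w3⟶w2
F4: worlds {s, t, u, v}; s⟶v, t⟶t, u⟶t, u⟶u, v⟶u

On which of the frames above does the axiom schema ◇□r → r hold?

The schema corresponds to symmetry: ∀x ∀y (Rxy → Ryx).
F1: fails — R32 but not R23.
F2: fails — R20 but not R02.
F3: fails — Rw1w2 but not Rw2w1.
F4: fails — Rut but not Rtu.

none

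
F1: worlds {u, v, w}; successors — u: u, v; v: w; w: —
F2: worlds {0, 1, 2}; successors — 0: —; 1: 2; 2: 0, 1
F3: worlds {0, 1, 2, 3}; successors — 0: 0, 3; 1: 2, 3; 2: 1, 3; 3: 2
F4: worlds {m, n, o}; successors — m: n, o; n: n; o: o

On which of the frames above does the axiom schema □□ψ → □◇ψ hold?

F3, F4

The schema corresponds to a generalized confluence (Geach) condition: ∀x ∀z (xRz → ∃w (xR²w ∧ zRw)).
F1: fails — vRw but no t with vR²t and wRt.
F2: fails — 2R0 but no w with 2R²w and 0Rw.
F3: holds.
F4: holds.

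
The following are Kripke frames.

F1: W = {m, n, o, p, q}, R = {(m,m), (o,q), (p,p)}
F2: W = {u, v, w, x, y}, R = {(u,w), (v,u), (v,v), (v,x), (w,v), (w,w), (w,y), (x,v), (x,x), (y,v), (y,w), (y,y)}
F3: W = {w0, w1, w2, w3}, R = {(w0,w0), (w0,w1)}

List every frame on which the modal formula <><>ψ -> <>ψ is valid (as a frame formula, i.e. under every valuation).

This is the axiom for transitivity; its first-order frame correspondent is forall x forall y forall z (Rxy & Ryz -> Rxz).
F1: holds.
F2: fails — Ruw and Rwy but not Ruy.
F3: holds.

F1, F3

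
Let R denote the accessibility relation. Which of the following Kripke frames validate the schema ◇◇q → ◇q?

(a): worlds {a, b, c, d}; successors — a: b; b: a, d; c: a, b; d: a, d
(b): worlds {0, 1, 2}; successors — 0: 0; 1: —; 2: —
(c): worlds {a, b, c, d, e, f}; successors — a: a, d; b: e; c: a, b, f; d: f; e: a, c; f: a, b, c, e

(b)

The schema corresponds to transitivity: ∀x ∀y ∀z (Rxy ∧ Ryz → Rxz).
(a): fails — Rab and Rba but not Raa.
(b): condition met.
(c): fails — Rcf and Rfe but not Rce.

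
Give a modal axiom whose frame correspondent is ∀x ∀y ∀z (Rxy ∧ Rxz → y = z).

The condition is partial functionality. The CD schema ◇s → □s defines it.
Suppose ◇s→□s is valid. Take Rxy, Rxz and set V(s)={y}. Then ◇s at x, so □s at x, so s at z, i.e. z=y.

◇s → □s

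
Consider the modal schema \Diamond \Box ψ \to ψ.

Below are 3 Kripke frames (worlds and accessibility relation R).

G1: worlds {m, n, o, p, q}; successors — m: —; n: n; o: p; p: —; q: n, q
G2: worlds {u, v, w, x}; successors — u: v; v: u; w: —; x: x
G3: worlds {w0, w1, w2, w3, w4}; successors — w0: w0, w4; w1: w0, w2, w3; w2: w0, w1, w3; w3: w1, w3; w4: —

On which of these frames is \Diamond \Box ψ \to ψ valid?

G2

The schema corresponds to a generalized confluence (Geach) condition: \forall x \forall y (xRy \to \exists w (yRw \wedge x = w)).
G1: fails — oRp but no w with pRw and o=w.
G2: satisfies the condition.
G3: fails — w0Rw4 but no w with w4Rw and w0=w.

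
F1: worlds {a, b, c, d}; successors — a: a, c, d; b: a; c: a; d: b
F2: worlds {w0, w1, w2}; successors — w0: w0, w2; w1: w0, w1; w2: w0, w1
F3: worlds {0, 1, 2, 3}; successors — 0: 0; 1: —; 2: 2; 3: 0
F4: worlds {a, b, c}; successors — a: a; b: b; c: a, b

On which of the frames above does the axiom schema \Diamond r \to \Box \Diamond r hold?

F3

Frame correspondent (Sahlqvist): \forall x \forall y \forall z (Rxy \wedge Rxz \to Ryz) — i.e. the Euclidean property.
F1: fails — Rac and Rac but not Rcc.
F2: fails — Rw0w2 and Rw0w2 but not Rw2w2.
F3: holds.
F4: fails — Rca and Rcb but not Rab.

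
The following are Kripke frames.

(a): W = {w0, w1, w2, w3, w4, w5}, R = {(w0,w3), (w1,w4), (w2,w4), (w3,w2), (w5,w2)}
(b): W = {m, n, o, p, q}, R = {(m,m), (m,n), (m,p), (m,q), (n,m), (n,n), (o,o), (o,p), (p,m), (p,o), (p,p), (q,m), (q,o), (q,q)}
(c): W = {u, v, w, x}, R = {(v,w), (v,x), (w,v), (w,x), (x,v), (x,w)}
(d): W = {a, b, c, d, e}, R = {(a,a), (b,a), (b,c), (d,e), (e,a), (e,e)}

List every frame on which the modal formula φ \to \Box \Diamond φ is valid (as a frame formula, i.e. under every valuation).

The schema corresponds to symmetry: \forall x \forall y (Rxy \to Ryx).
(a): fails — Rw2w4 but not Rw4w2.
(b): fails — Rqo but not Roq.
(c): condition met.
(d): fails — Rbc but not Rcb.
Valid on: (c).

(c)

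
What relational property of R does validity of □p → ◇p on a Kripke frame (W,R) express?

Suppose □p→◇p is valid. At any x set V(p)=W. Then □p at x, so ◇p at x, so x has a successor.

seriality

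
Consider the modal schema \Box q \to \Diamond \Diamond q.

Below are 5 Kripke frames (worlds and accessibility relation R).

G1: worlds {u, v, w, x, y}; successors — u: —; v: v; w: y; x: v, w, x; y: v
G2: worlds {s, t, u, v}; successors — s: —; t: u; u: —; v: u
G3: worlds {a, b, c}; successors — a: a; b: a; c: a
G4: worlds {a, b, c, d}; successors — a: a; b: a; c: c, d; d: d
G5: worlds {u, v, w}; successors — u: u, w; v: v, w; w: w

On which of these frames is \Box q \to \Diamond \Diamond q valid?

G3, G4, G5

The schema corresponds to a generalized confluence (Geach) condition: \forall x \exists w (xRw \wedge x R^2 w).
G1: fails — at u but no t with uRt and uR²t.
G2: fails — at s but no w with sRw and sR²w.
G3: satisfies the condition.
G4: satisfies the condition.
G5: satisfies the condition.
Valid on: G3, G4, G5.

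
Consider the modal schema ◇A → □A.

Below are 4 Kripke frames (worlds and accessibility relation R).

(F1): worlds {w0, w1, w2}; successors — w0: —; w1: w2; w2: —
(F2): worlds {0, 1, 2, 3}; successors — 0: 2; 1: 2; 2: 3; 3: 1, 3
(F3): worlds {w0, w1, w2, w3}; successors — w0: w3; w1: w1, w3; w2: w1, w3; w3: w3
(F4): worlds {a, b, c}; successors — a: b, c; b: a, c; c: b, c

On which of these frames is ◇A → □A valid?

Frame correspondent (Sahlqvist): ∀x ∀y ∀z (Rxy ∧ Rxz → y = z) — i.e. partial functionality.
(F1): condition met.
(F2): fails — 3 sees both 1 and 3.
(F3): fails — w1 sees both w1 and w3.
(F4): fails — a sees both b and c.

(F1)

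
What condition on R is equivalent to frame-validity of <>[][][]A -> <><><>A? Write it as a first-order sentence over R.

forall x forall y (xRy -> exists w (y R^3 w & x R^3 w))

This is a Sahlqvist (Geach-type) schema ◇^1□^3A → □^0◇^3A.
Minimal-valuation argument: fix x; take any y with xR^1y and any z with xR^0z. Set V(A) to the set of worlds R-reachable from y in exactly 3 steps. Then □^3A holds at y, so the antecedent holds at x; validity forces ◇^3A at z, giving a w with zR^3w and yR^3w.
First-order correspondent: forall x forall y (xRy -> exists w (y R^3 w & x R^3 w)).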